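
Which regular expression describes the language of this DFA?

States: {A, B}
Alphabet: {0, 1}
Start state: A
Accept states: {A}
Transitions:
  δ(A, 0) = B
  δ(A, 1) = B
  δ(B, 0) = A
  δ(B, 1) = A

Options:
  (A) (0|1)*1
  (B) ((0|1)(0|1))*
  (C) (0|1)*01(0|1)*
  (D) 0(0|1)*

Check each option against the DFA on short strings; one disagreement eliminates an option:
  (A) (0|1)*1: on ε the DFA stays in A and accepts (A ∈ Accept), but the regex does not match it → eliminate
  (B) ((0|1)(0|1))*: agrees with the DFA on every string of length ≤ 6
  (C) (0|1)*01(0|1)*: on ε the DFA stays in A and accepts (A ∈ Accept), but the regex does not match it → eliminate
  (D) 0(0|1)*: on ε the DFA stays in A and accepts (A ∈ Accept), but the regex does not match it → eliminate
Only (B) is consistent with the DFA.
(B) ((0|1)(0|1))*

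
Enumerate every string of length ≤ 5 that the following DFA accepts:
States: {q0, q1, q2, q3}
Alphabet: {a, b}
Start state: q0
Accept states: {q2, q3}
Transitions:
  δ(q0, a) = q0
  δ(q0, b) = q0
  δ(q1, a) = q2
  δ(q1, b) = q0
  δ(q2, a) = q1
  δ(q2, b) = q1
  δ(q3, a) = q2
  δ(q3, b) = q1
None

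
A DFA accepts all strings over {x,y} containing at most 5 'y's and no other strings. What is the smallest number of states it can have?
By Myhill–Nerode, count the distinguishable equivalence classes: 7 classes — having seen 0, 1, …, 5, or >5 copies of 'y'; counts 0 through 5 are accepting and >5 is dead.
7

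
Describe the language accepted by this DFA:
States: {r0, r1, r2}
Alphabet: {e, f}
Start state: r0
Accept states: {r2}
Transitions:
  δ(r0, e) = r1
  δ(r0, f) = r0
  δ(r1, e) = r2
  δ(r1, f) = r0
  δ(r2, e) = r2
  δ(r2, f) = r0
Testing a few strings:
  'ee' → accept
  'f' → reject
  'eeff' → reject
  'e' → reject
State roles: r0=last symbol not e; r1=one trailing e; r2=two trailing e's
All strings over {e,f} ending with ee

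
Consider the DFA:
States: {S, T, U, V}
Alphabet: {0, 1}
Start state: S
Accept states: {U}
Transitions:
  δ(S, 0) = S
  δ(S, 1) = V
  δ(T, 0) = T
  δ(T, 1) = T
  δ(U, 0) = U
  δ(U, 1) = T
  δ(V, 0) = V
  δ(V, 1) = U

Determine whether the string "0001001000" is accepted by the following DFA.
Processing string "0001001000":
  S --0--> S
  S --0--> S
  S --0--> S
  S --1--> V
  V --0--> V
  V --0--> V
  V --1--> U
  U --0--> U
  U --0--> U
  U --0--> U
Final state: U
Accept states: {U}
Yes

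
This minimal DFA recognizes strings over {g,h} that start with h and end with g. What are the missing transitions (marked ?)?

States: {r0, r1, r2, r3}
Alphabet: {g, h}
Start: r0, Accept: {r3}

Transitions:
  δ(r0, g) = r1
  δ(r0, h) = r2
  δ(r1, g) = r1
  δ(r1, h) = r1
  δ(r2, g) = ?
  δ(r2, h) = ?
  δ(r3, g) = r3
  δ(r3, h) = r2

From the language and accept set, identify what each state tracks — r0: no input read; r1: started with g (dead); r2: started with h, last symbol h; r3: started with h, last symbol g.
Each missing δ(q, a) is the state matching the new tracked value after reading a.
δ(r2, g) = r3; δ(r2, h) = r2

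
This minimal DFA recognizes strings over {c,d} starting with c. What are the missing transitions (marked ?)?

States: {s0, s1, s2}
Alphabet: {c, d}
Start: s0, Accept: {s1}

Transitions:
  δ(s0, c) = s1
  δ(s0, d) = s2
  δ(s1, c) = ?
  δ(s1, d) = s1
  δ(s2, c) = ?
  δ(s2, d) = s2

From the language and accept set, identify what each state tracks — s0: no input read; s1: started with c; s2: started with d (dead).
Each missing δ(q, a) is the state matching the new tracked value after reading a.
δ(s1, c) = s1; δ(s2, c) = s2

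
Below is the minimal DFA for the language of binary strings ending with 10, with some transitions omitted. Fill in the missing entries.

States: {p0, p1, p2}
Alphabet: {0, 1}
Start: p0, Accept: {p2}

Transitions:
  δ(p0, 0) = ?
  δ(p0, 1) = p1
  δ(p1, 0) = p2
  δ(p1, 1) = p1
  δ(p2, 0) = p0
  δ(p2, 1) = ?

From the language and accept set, identify what each state tracks — p0: no suffix match; p1: one trailing 1; p2: suffix is 10.
Each missing δ(q, a) is the state matching the new tracked value after reading a.
δ(p0, 0) = p0; δ(p2, 1) = p1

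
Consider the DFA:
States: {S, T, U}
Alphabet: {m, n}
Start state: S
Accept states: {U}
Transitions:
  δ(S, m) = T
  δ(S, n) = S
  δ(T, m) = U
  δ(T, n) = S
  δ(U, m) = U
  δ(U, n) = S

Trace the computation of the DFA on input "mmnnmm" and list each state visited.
read 'm': S → T
  read 'm': T → U
  read 'n': U → S
  read 'n': S → S
  read 'm': S → T
  read 'm': T → U
S -> T -> U -> S -> S -> T -> U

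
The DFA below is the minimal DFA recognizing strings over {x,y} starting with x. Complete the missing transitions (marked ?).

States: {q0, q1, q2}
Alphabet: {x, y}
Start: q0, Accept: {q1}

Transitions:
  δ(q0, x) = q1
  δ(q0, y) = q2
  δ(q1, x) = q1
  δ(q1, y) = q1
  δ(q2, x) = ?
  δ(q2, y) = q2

From the language and accept set, identify what each state tracks — q0: no input read; q1: started with x; q2: started with y (dead).
Each missing δ(q, a) is the state matching the new tracked value after reading a.
δ(q2, x) = q2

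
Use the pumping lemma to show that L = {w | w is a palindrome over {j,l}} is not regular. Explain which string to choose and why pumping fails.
Assume L is regular with pumping length p. Idea: pumping the leading j-block breaks the symmetry.
Choose s = j^p l j^p (a palindrome of length 2p+1 ≥ p). By the pumping lemma, s = xyz with |xy| ≤ p, |y| > 0, so y = j^k with k > 0 (xy lies entirely in the first j^p). Then xy²z = j^(p+k) l j^p, which is not a palindrome since p+k ≠ p.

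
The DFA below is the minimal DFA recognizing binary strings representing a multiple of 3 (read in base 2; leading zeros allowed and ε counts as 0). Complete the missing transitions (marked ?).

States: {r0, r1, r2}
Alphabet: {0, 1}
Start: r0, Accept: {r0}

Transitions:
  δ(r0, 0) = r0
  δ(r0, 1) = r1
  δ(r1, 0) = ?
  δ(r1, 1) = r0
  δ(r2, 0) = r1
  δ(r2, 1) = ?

From the language and accept set, identify what each state tracks — r0: value ≡ 0 (mod 3); r1: value ≡ 1 (mod 3); r2: value ≡ 2 (mod 3).
Each missing δ(q, a) is the state matching the new tracked value after reading a.
δ(r1, 0) = r2; δ(r2, 1) = r2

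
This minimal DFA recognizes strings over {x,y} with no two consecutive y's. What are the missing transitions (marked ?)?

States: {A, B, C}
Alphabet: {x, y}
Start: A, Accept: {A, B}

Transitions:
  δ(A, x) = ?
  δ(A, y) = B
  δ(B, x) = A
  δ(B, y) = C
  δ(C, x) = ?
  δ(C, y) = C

From the language and accept set, identify what each state tracks — A: last symbol not y (ok); B: last symbol y (ok); C: saw yy (dead).
Each missing δ(q, a) is the state matching the new tracked value after reading a.
δ(A, x) = A; δ(C, x) = C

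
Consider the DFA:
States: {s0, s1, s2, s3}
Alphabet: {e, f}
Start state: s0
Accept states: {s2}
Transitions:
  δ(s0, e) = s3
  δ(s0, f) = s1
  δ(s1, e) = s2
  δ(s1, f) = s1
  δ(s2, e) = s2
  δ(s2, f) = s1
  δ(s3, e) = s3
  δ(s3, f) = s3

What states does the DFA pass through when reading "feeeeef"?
read 'f': s0 → s1
  read 'e': s1 → s2
  read 'e': s2 → s2
  read 'e': s2 → s2
  read 'e': s2 → s2
  read 'e': s2 → s2
  read 'f': s2 → s1
s0 -> s1 -> s2 -> s2 -> s2 -> s2 -> s2 -> s1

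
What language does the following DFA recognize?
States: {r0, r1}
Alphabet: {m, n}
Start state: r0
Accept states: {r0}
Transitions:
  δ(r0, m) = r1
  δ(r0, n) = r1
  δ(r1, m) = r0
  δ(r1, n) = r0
Testing a few strings:
  'n' → reject
  'm' → reject
  'mm' → accept
  'nn' → accept
State roles: r0=even length so far; r1=odd length so far
All strings over {m,n} of even length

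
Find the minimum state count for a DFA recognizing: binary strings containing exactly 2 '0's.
By Myhill–Nerode, count the distinguishable equivalence classes: 4 classes — having seen 0, 1, 2, or >2 copies of '0'; the count-2 class is the only accepting one and >2 is dead.
4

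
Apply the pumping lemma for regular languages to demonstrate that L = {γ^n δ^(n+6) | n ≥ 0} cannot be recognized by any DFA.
Assume L is regular with pumping length p. Idea: pumping the γ-block breaks the fixed offset of 6.
Choose s = γ^p δ^(p+6) ∈ L. By the pumping lemma, s = xyz with |xy| ≤ p, |y| > 0, so y = γ^k with k ≥ 1. Then xy²z = γ^(p+k) δ^(p+6). For this to be in L we would need p+6 = (p+k)+6, i.e. k = 0, contradicting k ≥ 1. So xy²z ∉ L.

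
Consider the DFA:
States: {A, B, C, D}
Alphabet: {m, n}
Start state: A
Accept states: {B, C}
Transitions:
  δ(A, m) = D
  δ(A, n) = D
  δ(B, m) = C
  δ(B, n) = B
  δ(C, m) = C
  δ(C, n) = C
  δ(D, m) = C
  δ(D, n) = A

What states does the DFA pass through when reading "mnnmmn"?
read 'm': A → D
  read 'n': D → A
  read 'n': A → D
  read 'm': D → C
  read 'm': C → C
  read 'n': C → C
A -> D -> A -> D -> C -> C -> C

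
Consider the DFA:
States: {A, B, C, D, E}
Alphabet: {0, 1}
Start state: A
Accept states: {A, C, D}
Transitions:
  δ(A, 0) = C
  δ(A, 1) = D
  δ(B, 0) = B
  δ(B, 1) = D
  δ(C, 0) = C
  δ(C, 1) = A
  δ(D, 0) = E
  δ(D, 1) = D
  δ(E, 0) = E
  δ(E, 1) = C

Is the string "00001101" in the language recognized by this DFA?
Processing string "00001101":
  A --0--> C
  C --0--> C
  C --0--> C
  C --0--> C
  C --1--> A
  A --1--> D
  D --0--> E
  E --1--> C
Final state: C
Accept states: {A, C, D}
Yes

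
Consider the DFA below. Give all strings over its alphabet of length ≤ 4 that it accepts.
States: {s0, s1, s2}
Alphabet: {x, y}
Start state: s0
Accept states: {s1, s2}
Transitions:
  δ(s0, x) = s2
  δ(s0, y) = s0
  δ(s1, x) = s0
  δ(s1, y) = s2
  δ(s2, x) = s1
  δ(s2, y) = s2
x, xx, xy, yx, xxy, xyx, xyy, yxx, yxy, yyx, xxxx, xxyx, xxyy, xyxy, xyyx, xyyy, yxxy, yxyx, yxyy, yyxx, yyxy, yyyx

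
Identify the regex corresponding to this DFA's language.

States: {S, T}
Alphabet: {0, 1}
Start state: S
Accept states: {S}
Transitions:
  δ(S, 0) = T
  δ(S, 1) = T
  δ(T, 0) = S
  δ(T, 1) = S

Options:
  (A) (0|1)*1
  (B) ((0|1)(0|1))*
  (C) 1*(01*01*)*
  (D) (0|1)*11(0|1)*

Check each option against the DFA on short strings; one disagreement eliminates an option:
  (A) (0|1)*1: on ε the DFA stays in S and accepts (S ∈ Accept), but the regex does not match it → eliminate
  (B) ((0|1)(0|1))*: agrees with the DFA on every string of length ≤ 6
  (C) 1*(01*01*)*: on '1' the DFA goes S → T and rejects (T ∉ Accept), but the regex matches it → eliminate
  (D) (0|1)*11(0|1)*: on ε the DFA stays in S and accepts (S ∈ Accept), but the regex does not match it → eliminate
Only (B) is consistent with the DFA.
(B) ((0|1)(0|1))*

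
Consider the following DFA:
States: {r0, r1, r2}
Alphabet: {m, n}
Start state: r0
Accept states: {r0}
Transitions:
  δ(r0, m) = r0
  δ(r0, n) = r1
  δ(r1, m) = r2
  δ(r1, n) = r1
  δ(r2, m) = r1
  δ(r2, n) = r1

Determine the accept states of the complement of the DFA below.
Complement accept states = All states \ Original accept states
= {r0, r1, r2} \ {r0}
{r1, r2}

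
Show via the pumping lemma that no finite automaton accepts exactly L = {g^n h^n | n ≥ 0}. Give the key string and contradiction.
Assume L is regular with pumping length p. Idea: pumping the g-block changes the count balance.
Choose s = g^p h^p (length 2p ≥ p). By the pumping lemma, s = xyz with |xy| ≤ p, |y| > 0. So y = g^k for some k > 0 (since xy is entirely within the g's). Pumping gives xy²z = g^(p+k) h^p, which is not in L since p+k ≠ p.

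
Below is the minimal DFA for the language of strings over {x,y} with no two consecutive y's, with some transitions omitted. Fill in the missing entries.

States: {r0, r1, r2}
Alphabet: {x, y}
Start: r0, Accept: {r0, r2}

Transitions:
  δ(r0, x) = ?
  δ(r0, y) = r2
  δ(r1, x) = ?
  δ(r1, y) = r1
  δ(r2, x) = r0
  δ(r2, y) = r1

From the language and accept set, identify what each state tracks — r0: last symbol not y (ok); r1: saw yy (dead); r2: last symbol y (ok).
Each missing δ(q, a) is the state matching the new tracked value after reading a.
δ(r0, x) = r0; δ(r1, x) = r1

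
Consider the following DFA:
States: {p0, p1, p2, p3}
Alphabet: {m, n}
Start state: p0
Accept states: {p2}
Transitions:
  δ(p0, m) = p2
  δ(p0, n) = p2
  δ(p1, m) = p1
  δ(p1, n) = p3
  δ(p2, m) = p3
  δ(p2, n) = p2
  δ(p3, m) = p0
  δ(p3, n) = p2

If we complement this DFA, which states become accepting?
Complement accept states = All states \ Original accept states
= {p0, p1, p2, p3} \ {p2}
{p0, p1, p3}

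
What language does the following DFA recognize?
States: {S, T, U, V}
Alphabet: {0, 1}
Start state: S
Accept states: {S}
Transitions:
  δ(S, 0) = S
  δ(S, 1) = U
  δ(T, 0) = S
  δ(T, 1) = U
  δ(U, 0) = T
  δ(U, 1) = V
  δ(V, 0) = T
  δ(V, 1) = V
Testing a few strings:
  '1' → reject
  '0110' → reject
  '0000' → accept
  '1000' → accept
State roles: S=value ≡ 0 (mod 4); T=value ≡ 2 (mod 4); U=value ≡ 1 (mod 4); V=value ≡ 3 (mod 4)
All binary strings representing a multiple of 4 (read in base 2; leading zeros allowed and ε counts as 0)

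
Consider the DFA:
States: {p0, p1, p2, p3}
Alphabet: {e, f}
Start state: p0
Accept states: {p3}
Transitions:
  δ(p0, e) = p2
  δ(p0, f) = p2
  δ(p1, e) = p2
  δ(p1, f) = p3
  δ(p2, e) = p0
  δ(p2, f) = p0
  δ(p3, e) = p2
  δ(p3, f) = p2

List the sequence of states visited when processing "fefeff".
read 'f': p0 → p2
  read 'e': p2 → p0
  read 'f': p0 → p2
  read 'e': p2 → p0
  read 'f': p0 → p2
  read 'f': p2 → p0
p0 -> p2 -> p0 -> p2 -> p0 -> p2 -> p0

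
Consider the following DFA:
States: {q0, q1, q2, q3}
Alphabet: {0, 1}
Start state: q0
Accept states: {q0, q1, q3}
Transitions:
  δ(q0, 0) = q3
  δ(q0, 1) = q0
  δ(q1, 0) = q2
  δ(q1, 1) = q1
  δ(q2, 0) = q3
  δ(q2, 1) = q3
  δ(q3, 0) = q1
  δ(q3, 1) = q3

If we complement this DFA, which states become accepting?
Complement accept states = All states \ Original accept states
= {q0, q1, q2, q3} \ {q0, q1, q3}
{q2}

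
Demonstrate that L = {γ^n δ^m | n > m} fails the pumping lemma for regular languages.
Assume L is regular with pumping length p. Idea: pumping down the γ-block drops the γ-count to at most the δ-count.
Choose s = γ^(p+1) δ^p ∈ L (|s| = 2p+1 ≥ p). By the pumping lemma, s = xyz with |xy| ≤ p, |y| > 0, so y = γ^k with k ≥ 1. Take i = 0: xz = γ^(p+1−k) δ^p. Since k ≥ 1, p+1−k ≤ p, so the number of γ's is no longer strictly greater than the number of δ's, hence xz ∉ L.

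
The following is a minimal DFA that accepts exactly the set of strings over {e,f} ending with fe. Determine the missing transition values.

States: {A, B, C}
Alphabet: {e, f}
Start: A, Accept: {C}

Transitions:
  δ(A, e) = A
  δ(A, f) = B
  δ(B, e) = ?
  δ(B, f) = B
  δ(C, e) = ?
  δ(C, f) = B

From the language and accept set, identify what each state tracks — A: no suffix match; B: one trailing f; C: suffix is fe.
Each missing δ(q, a) is the state matching the new tracked value after reading a.
δ(B, e) = C; δ(C, e) = A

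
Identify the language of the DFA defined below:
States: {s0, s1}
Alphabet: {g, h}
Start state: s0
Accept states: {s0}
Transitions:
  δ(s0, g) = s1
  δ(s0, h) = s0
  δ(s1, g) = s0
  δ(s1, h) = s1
Testing a few strings:
  'g' → reject
  'hh' → accept
  'gh' → reject
  'ghh' → reject
State roles: s0=even number of g's so far; s1=odd number of g's so far
All strings over {g,h} with an even number of g's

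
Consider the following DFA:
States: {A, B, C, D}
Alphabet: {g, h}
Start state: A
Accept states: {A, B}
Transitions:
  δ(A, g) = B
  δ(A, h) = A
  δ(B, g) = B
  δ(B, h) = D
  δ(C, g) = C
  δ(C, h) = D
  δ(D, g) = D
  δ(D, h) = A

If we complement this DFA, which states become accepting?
Complement accept states = All states \ Original accept states
= {A, B, C, D} \ {A, B}
{C, D}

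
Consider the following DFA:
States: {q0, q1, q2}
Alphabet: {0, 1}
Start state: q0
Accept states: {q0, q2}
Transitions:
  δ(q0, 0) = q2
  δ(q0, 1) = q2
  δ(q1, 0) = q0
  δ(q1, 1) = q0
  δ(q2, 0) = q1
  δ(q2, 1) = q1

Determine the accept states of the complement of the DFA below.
Complement accept states = All states \ Original accept states
= {q0, q1, q2} \ {q0, q2}
{q1}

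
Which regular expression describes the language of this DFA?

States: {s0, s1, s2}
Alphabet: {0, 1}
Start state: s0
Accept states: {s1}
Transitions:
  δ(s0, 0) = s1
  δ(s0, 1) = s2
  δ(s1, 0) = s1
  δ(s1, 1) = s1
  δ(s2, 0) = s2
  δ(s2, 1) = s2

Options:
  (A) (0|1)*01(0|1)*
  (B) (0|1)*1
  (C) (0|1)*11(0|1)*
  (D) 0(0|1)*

Check each option against the DFA on short strings; one disagreement eliminates an option:
  (A) (0|1)*01(0|1)*: on '0' the DFA goes s0 → s1 and accepts (s1 ∈ Accept), but the regex does not match it → eliminate
  (B) (0|1)*1: on '0' the DFA goes s0 → s1 and accepts (s1 ∈ Accept), but the regex does not match it → eliminate
  (C) (0|1)*11(0|1)*: on '0' the DFA goes s0 → s1 and accepts (s1 ∈ Accept), but the regex does not match it → eliminate
  (D) 0(0|1)*: agrees with the DFA on every string of length ≤ 6
Only (D) is consistent with the DFA.
(D) 0(0|1)*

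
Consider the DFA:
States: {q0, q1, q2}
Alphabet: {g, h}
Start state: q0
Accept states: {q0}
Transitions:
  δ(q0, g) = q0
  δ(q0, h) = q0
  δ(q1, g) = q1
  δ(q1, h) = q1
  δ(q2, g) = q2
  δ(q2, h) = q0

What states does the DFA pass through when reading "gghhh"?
read 'g': q0 → q0
  read 'g': q0 → q0
  read 'h': q0 → q0
  read 'h': q0 → q0
  read 'h': q0 → q0
q0 -> q0 -> q0 -> q0 -> q0 -> q0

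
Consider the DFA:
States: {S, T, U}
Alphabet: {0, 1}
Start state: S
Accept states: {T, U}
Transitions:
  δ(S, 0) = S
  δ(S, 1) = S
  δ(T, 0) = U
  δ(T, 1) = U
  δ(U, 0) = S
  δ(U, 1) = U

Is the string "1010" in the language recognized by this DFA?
Processing string "1010":
  S --1--> S
  S --0--> S
  S --1--> S
  S --0--> S
Final state: S
Accept states: {T, U}
No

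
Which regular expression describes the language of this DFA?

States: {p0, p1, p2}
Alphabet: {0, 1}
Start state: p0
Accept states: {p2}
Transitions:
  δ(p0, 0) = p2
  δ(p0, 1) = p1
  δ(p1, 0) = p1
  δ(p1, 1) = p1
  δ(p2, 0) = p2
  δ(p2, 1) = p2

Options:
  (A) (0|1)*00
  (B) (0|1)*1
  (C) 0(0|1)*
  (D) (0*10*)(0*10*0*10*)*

Check each option against the DFA on short strings; one disagreement eliminates an option:
  (A) (0|1)*00: on '0' the DFA goes p0 → p2 and accepts (p2 ∈ Accept), but the regex does not match it → eliminate
  (B) (0|1)*1: on '0' the DFA goes p0 → p2 and accepts (p2 ∈ Accept), but the regex does not match it → eliminate
  (C) 0(0|1)*: agrees with the DFA on every string of length ≤ 6
  (D) (0*10*)(0*10*0*10*)*: on '0' the DFA goes p0 → p2 and accepts (p2 ∈ Accept), but the regex does not match it → eliminate
Only (C) is consistent with the DFA.
(C) 0(0|1)*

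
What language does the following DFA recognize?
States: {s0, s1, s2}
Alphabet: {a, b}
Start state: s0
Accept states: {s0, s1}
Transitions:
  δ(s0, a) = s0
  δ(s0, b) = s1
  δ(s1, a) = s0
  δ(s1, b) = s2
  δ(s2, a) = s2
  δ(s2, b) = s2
Testing a few strings:
  'ab' → accept
  'baaa' → accept
  'aa' → accept
  'bab' → accept
State roles: s0=last symbol not b (ok); s1=last symbol b (ok); s2=saw bb (dead)
All strings over {a,b} with no two consecutive b's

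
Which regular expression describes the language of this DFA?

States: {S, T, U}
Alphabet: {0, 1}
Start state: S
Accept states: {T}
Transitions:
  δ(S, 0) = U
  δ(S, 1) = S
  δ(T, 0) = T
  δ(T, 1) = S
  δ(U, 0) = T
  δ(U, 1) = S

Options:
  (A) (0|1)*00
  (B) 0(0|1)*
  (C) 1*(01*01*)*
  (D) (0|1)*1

Check each option against the DFA on short strings; one disagreement eliminates an option:
  (A) (0|1)*00: agrees with the DFA on every string of length ≤ 6
  (B) 0(0|1)*: on '0' the DFA goes S → U and rejects (U ∉ Accept), but the regex matches it → eliminate
  (C) 1*(01*01*)*: on ε the DFA stays in S and rejects (S ∉ Accept), but the regex matches it → eliminate
  (D) (0|1)*1: on '1' the DFA goes S → S and rejects (S ∉ Accept), but the regex matches it → eliminate
Only (A) is consistent with the DFA.
(A) (0|1)*00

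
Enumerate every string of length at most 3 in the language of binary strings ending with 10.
10, 010, 110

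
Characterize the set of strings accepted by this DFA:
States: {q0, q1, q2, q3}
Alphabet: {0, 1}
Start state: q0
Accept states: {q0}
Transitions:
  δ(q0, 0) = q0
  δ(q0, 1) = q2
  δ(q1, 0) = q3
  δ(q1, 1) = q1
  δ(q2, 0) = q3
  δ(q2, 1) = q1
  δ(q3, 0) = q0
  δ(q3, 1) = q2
Testing a few strings:
  '001' → reject
  '1101' → reject
  '0' → accept
  '1' → reject
State roles: q0=value ≡ 0 (mod 4); q1=value ≡ 3 (mod 4); q2=value ≡ 1 (mod 4); q3=value ≡ 2 (mod 4)
All binary strings representing a multiple of 4 (read in base 2; leading zeros allowed and ε counts as 0)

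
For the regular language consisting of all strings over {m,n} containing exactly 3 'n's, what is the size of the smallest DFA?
By Myhill–Nerode, count the distinguishable equivalence classes: 5 classes — having seen 0, 1, …, 3, or >3 copies of 'n'; the count-3 class is the only accepting one and >3 is dead.
5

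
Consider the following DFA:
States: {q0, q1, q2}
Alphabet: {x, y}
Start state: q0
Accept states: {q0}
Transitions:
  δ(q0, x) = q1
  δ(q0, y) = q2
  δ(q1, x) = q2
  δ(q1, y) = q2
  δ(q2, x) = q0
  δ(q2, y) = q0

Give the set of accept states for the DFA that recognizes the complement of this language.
Complement accept states = All states \ Original accept states
= {q0, q1, q2} \ {q0}
{q1, q2}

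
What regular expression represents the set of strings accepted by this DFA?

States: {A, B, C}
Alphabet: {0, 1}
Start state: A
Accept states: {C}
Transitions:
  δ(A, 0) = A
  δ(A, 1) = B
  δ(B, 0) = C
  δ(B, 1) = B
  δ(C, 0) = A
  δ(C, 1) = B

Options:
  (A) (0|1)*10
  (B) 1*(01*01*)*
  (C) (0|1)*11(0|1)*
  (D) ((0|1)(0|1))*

Check each option against the DFA on short strings; one disagreement eliminates an option:
  (A) (0|1)*10: agrees with the DFA on every string of length ≤ 6
  (B) 1*(01*01*)*: on ε the DFA stays in A and rejects (A ∉ Accept), but the regex matches it → eliminate
  (C) (0|1)*11(0|1)*: on '10' the DFA goes A → B → C and accepts (C ∈ Accept), but the regex does not match it → eliminate
  (D) ((0|1)(0|1))*: on ε the DFA stays in A and rejects (A ∉ Accept), but the regex matches it → eliminate
Only (A) is consistent with the DFA.
(A) (0|1)*10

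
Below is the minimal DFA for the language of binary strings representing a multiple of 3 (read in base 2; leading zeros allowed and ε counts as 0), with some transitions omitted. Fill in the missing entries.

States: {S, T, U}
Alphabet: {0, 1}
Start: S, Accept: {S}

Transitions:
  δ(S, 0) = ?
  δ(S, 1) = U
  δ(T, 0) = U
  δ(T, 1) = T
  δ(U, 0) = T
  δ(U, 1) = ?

From the language and accept set, identify what each state tracks — S: value ≡ 0 (mod 3); T: value ≡ 2 (mod 3); U: value ≡ 1 (mod 3).
Each missing δ(q, a) is the state matching the new tracked value after reading a.
δ(S, 0) = S; δ(U, 1) = S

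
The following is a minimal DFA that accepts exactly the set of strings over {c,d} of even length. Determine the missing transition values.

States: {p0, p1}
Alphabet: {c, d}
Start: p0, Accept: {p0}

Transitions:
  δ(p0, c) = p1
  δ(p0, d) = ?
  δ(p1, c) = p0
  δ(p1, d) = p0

From the language and accept set, identify what each state tracks — p0: even length so far; p1: odd length so far.
Each missing δ(q, a) is the state matching the new tracked value after reading a.
δ(p0, d) = p1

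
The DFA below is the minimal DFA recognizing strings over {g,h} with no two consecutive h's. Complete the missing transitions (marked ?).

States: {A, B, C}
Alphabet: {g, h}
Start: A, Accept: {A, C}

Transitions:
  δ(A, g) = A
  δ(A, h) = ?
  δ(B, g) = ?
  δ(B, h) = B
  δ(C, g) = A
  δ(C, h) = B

From the language and accept set, identify what each state tracks — A: last symbol not h (ok); B: saw hh (dead); C: last symbol h (ok).
Each missing δ(q, a) is the state matching the new tracked value after reading a.
δ(A, h) = C; δ(B, g) = B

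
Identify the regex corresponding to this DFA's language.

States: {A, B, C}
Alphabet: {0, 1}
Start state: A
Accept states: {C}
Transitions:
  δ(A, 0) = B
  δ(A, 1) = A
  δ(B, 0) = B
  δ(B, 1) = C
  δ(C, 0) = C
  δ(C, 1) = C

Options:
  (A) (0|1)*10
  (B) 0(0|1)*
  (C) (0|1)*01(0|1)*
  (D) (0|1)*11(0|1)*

Check each option against the DFA on short strings; one disagreement eliminates an option:
  (A) (0|1)*10: on '01' the DFA goes A → B → C and accepts (C ∈ Accept), but the regex does not match it → eliminate
  (B) 0(0|1)*: on '0' the DFA goes A → B and rejects (B ∉ Accept), but the regex matches it → eliminate
  (C) (0|1)*01(0|1)*: agrees with the DFA on every string of length ≤ 6
  (D) (0|1)*11(0|1)*: on '01' the DFA goes A → B → C and accepts (C ∈ Accept), but the regex does not match it → eliminate
Only (C) is consistent with the DFA.
(C) (0|1)*01(0|1)*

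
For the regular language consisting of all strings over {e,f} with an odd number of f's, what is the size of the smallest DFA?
By Myhill–Nerode, count the distinguishable equivalence classes: two classes — parity of the count of f's.
2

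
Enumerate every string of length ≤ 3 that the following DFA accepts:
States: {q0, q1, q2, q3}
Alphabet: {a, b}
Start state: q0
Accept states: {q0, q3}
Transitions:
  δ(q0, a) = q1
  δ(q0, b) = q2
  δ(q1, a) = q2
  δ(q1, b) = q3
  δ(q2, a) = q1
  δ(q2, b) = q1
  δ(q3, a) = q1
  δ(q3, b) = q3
ε, ab, abb, bab, bbb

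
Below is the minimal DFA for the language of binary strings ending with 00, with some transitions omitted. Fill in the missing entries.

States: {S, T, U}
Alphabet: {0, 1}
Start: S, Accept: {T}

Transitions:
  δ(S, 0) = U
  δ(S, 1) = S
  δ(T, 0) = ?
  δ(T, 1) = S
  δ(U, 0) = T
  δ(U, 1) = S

From the language and accept set, identify what each state tracks — S: last symbol not 0; T: two trailing 0's; U: one trailing 0.
Each missing δ(q, a) is the state matching the new tracked value after reading a.
δ(T, 0) = T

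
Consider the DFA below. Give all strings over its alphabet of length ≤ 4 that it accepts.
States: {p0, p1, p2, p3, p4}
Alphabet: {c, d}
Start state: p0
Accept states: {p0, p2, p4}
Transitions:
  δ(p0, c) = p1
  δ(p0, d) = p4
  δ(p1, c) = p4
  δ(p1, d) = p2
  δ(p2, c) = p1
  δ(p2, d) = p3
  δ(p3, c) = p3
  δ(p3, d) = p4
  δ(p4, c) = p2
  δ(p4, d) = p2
ε, d, cc, cd, dc, dd, ccc, ccd, cdcc, cdcd, cddd, dccc, dccd, dcdd, ddcc, ddcd, dddd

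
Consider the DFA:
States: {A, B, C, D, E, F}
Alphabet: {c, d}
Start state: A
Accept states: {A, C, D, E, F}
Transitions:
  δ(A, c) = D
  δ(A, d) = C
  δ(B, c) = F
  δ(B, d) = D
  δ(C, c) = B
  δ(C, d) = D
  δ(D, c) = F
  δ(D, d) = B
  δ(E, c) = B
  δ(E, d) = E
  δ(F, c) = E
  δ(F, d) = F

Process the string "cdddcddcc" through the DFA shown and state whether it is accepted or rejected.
Processing string "cdddcddcc":
  A --c--> D
  D --d--> B
  B --d--> D
  D --d--> B
  B --c--> F
  F --d--> F
  F --d--> F
  F --c--> E
  E --c--> B
Final state: B
Accept states: {A, C, D, E, F}
No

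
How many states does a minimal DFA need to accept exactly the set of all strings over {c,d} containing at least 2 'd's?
By Myhill–Nerode, count the distinguishable equivalence classes: 3 classes — having seen 0, 1, or ≥2 copies of 'd'; any two classes i < j (j ≤ 2) are distinguished by the string d^(2−j), which takes class j to 2 copies (accepted) but leaves class i below 2 (rejected).
3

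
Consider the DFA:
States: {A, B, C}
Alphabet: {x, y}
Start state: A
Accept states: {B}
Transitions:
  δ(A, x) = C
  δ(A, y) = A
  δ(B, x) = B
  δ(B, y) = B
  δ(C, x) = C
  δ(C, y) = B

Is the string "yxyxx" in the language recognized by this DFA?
Processing string "yxyxx":
  A --y--> A
  A --x--> C
  C --y--> B
  B --x--> B
  B --x--> B
Final state: B
Accept states: {B}
Yes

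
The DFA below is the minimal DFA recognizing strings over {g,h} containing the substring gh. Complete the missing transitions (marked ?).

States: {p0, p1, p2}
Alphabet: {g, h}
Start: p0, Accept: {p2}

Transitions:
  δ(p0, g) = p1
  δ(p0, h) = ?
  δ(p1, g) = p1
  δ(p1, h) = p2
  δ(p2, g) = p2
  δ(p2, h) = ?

From the language and accept set, identify what each state tracks — p0: no g seen yet; p1: seen a g, waiting for h; p2: substring gh seen.
Each missing δ(q, a) is the state matching the new tracked value after reading a.
δ(p0, h) = p0; δ(p2, h) = p2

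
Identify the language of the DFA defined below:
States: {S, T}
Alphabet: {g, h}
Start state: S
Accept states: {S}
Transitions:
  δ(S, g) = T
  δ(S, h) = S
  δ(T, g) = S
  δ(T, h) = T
Testing a few strings:
  'gh' → reject
  'ggh' → accept
  'hh' → accept
  'hgg' → accept
State roles: S=even number of g's so far; T=odd number of g's so far
All strings over {g,h} with an even number of g's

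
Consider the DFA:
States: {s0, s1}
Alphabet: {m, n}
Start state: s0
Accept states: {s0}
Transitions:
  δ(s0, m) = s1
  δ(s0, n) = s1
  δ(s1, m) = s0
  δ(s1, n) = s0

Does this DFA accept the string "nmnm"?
Processing string "nmnm":
  s0 --n--> s1
  s1 --m--> s0
  s0 --n--> s1
  s1 --m--> s0
Final state: s0
Accept states: {s0}
Yes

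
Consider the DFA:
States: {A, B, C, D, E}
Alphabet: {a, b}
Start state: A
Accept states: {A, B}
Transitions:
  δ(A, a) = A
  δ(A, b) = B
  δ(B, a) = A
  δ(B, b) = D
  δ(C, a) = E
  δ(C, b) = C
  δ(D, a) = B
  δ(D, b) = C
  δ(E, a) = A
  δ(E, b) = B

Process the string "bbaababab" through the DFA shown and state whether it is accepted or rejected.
Processing string "bbaababab":
  A --b--> B
  B --b--> D
  D --a--> B
  B --a--> A
  A --b--> B
  B --a--> A
  A --b--> B
  B --a--> A
  A --b--> B
Final state: B
Accept states: {A, B}
Yes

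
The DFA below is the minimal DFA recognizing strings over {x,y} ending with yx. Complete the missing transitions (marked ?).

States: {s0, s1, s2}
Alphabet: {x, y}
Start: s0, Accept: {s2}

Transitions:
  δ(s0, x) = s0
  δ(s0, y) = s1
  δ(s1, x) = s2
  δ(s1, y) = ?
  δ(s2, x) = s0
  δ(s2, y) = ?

From the language and accept set, identify what each state tracks — s0: no suffix match; s1: one trailing y; s2: suffix is yx.
Each missing δ(q, a) is the state matching the new tracked value after reading a.
δ(s1, y) = s1; δ(s2, y) = s1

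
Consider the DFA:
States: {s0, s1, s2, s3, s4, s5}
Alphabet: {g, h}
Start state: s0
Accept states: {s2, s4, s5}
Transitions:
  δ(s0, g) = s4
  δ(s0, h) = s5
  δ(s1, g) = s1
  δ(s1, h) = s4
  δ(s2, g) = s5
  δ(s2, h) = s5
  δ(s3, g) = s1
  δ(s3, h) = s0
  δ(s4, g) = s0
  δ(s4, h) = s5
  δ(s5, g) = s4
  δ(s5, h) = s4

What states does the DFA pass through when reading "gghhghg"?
read 'g': s0 → s4
  read 'g': s4 → s0
  read 'h': s0 → s5
  read 'h': s5 → s4
  read 'g': s4 → s0
  read 'h': s0 → s5
  read 'g': s5 → s4
s0 -> s4 -> s0 -> s5 -> s4 -> s0 -> s5 -> s4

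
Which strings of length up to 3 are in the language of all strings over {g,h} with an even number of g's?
ε, h, gg, hh, ggh, ghg, hgg, hhh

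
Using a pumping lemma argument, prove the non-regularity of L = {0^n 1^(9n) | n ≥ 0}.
Assume L is regular with pumping length p. Idea: pumping the 0-block breaks the 1:9 ratio.
Choose s = 0^p 1^(9p) (length 10p ≥ p). By the pumping lemma, s = xyz with |xy| ≤ p, |y| > 0, so y = 0^k with k ≥ 1. Then xy²z = 0^(p+k) 1^(9p). For this to be in L we would need 9p = 9(p+k), i.e. 9k = 0, contradicting k ≥ 1. So xy²z ∉ L.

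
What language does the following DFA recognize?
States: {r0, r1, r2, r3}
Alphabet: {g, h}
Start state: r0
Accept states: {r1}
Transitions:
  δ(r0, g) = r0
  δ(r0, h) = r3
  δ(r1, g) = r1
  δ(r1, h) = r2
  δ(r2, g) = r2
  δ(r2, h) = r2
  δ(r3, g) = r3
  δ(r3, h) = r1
Testing a few strings:
  'hhg' → accept
  'gggh' → reject
  'h' → reject
  'ghg' → reject
State roles: r0=zero h's; r1=two h's; r2=≥ three h's (dead); r3=one h
All strings over {g,h} containing exactly two h's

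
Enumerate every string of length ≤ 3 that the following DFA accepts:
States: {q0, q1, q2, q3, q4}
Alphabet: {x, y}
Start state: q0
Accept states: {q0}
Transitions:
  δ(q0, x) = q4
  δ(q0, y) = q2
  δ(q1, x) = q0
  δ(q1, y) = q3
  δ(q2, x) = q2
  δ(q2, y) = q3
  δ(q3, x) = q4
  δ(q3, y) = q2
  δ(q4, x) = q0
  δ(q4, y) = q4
ε, xx, xyx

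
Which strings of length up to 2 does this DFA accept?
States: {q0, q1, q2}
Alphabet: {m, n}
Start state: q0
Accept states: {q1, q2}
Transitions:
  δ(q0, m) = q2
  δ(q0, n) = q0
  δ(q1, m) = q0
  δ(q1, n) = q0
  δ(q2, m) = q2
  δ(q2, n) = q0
m, mm, nm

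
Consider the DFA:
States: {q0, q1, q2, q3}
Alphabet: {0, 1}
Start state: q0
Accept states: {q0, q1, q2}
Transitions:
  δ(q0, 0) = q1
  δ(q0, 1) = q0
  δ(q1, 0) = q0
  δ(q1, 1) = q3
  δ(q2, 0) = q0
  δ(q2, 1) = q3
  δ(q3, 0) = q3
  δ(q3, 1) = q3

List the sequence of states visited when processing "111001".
read '1': q0 → q0
  read '1': q0 → q0
  read '1': q0 → q0
  read '0': q0 → q1
  read '0': q1 → q0
  read '1': q0 → q0
q0 -> q0 -> q0 -> q0 -> q1 -> q0 -> q0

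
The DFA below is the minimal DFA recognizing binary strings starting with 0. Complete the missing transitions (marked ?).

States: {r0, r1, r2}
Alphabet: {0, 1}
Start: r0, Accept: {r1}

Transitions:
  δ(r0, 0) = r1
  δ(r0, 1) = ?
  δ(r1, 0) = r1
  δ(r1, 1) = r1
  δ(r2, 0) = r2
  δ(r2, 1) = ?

From the language and accept set, identify what each state tracks — r0: no input read; r1: started with 0; r2: started with 1 (dead).
Each missing δ(q, a) is the state matching the new tracked value after reading a.
δ(r0, 1) = r2; δ(r2, 1) = r2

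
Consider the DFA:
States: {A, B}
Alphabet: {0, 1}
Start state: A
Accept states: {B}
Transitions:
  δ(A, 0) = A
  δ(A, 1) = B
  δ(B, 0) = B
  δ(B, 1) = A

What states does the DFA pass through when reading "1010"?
read '1': A → B
  read '0': B → B
  read '1': B → A
  read '0': A → A
A -> B -> B -> A -> A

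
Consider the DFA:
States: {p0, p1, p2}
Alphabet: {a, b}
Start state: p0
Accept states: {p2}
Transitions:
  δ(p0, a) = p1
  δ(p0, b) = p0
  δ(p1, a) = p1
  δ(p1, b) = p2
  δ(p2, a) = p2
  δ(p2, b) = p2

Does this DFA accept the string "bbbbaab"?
Processing string "bbbbaab":
  p0 --b--> p0
  p0 --b--> p0
  p0 --b--> p0
  p0 --b--> p0
  p0 --a--> p1
  p1 --a--> p1
  p1 --b--> p2
Final state: p2
Accept states: {p2}
Yes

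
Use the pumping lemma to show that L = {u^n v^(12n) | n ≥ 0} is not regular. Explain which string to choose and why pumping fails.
Assume L is regular with pumping length p. Idea: pumping the u-block breaks the 1:12 ratio.
Choose s = u^p v^(12p) (length 13p ≥ p). By the pumping lemma, s = xyz with |xy| ≤ p, |y| > 0, so y = u^k with k ≥ 1. Then xy²z = u^(p+k) v^(12p). For this to be in L we would need 12p = 12(p+k), i.e. 12k = 0, contradicting k ≥ 1. So xy²z ∉ L.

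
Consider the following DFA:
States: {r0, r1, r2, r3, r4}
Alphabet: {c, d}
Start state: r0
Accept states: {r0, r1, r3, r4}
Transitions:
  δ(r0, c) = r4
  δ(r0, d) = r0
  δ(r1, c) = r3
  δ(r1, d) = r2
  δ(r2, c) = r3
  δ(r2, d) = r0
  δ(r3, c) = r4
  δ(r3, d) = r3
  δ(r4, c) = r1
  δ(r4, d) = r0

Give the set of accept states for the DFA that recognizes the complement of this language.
Complement accept states = All states \ Original accept states
= {r0, r1, r2, r3, r4} \ {r0, r1, r3, r4}
{r2}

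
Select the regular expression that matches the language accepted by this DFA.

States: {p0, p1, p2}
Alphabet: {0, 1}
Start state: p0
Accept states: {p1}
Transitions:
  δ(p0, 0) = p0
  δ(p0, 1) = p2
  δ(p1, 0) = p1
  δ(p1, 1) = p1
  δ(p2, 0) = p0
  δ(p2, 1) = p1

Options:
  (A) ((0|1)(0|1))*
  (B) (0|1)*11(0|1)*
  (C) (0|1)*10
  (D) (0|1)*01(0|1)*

Check each option against the DFA on short strings; one disagreement eliminates an option:
  (A) ((0|1)(0|1))*: on ε the DFA stays in p0 and rejects (p0 ∉ Accept), but the regex matches it → eliminate
  (B) (0|1)*11(0|1)*: agrees with the DFA on every string of length ≤ 6
  (C) (0|1)*10: on '10' the DFA goes p0 → p2 → p0 and rejects (p0 ∉ Accept), but the regex matches it → eliminate
  (D) (0|1)*01(0|1)*: on '01' the DFA goes p0 → p0 → p2 and rejects (p2 ∉ Accept), but the regex matches it → eliminate
Only (B) is consistent with the DFA.
(B) (0|1)*11(0|1)*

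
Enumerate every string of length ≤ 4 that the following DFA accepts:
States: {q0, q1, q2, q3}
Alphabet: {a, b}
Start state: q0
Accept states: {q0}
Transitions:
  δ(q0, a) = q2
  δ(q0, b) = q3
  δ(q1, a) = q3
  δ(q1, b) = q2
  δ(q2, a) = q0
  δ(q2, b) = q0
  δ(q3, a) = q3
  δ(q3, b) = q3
ε, aa, ab, aaaa, aaab, abaa, abab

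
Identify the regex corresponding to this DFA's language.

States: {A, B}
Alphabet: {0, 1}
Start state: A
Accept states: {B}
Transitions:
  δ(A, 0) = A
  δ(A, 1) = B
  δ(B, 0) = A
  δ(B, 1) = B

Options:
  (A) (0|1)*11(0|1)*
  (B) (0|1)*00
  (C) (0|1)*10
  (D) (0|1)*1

Check each option against the DFA on short strings; one disagreement eliminates an option:
  (A) (0|1)*11(0|1)*: on '1' the DFA goes A → B and accepts (B ∈ Accept), but the regex does not match it → eliminate
  (B) (0|1)*00: on '1' the DFA goes A → B and accepts (B ∈ Accept), but the regex does not match it → eliminate
  (C) (0|1)*10: on '1' the DFA goes A → B and accepts (B ∈ Accept), but the regex does not match it → eliminate
  (D) (0|1)*1: agrees with the DFA on every string of length ≤ 6
Only (D) is consistent with the DFA.
(D) (0|1)*1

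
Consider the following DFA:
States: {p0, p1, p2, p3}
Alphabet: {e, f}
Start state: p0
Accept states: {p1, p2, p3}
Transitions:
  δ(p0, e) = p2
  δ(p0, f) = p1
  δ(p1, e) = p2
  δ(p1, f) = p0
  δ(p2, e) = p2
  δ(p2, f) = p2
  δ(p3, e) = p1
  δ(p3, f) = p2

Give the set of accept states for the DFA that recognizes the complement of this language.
Complement accept states = All states \ Original accept states
= {p0, p1, p2, p3} \ {p1, p2, p3}
{p0}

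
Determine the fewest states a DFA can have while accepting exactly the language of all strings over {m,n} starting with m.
By Myhill–Nerode, count the distinguishable equivalence classes: three classes — empty / started with m / started with n (dead).
3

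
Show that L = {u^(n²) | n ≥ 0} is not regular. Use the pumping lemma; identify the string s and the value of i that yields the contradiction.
Assume L is regular with pumping length p. Idea: pumping adds a fixed amount, but gaps between consecutive squares grow.
Choose s = u^(p²) (length p² ≥ p). By the pumping lemma, s = xyz with |xy| ≤ p, |y| > 0, so |y| = k with 1 ≤ k ≤ p. Then |xy²z| = p²+k. Since p² < p²+k ≤ p²+p < (p+1)², the length p²+k lies strictly between consecutive squares, so it is not a perfect square and xy²z ∉ L.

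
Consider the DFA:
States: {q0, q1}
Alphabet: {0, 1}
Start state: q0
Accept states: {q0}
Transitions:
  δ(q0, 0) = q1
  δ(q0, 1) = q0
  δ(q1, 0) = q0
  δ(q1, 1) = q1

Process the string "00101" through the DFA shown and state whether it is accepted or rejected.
Processing string "00101":
  q0 --0--> q1
  q1 --0--> q0
  q0 --1--> q0
  q0 --0--> q1
  q1 --1--> q1
Final state: q1
Accept states: {q0}
No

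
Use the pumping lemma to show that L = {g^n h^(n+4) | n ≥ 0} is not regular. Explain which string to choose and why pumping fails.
Assume L is regular with pumping length p. Idea: pumping the g-block breaks the fixed offset of 4.
Choose s = g^p h^(p+4) ∈ L. By the pumping lemma, s = xyz with |xy| ≤ p, |y| > 0, so y = g^k with k ≥ 1. Then xy²z = g^(p+k) h^(p+4). For this to be in L we would need p+4 = (p+k)+4, i.e. k = 0, contradicting k ≥ 1. So xy²z ∉ L.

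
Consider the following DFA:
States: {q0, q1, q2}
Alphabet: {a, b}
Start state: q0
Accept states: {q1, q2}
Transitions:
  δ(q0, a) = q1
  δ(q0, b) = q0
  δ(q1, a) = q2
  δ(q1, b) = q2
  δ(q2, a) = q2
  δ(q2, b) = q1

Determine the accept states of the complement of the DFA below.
Complement accept states = All states \ Original accept states
= {q0, q1, q2} \ {q1, q2}
{q0}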